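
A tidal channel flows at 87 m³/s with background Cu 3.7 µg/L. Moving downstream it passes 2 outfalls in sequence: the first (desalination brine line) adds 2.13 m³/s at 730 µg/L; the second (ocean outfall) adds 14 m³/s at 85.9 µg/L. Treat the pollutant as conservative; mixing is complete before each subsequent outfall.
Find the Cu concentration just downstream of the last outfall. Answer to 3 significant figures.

29.9 µg/L

Outfall 1: combined Q = 89.13 m³/s; C = (87.00·3.700 + 2.130·730.0)/89.13 = 21.06 µg/L.
Outfall 2: combined Q = 103.1 m³/s; C = (89.13·21.06 + 14.00·85.90)/103.1 = 29.86 µg/L.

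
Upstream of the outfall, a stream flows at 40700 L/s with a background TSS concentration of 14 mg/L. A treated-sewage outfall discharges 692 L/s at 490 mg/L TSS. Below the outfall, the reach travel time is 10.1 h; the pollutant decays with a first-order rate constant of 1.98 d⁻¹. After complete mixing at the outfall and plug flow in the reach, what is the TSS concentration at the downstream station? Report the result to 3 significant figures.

After mixing, C = (40700·14.00 + 692.0·490.0) / 41390 = 908900/41390 = 21.96 mg/L.
After decay, C = 21.96 × e^(−kt) = 21.96 × 0.4346 = 9.544 mg/L.

9.54 mg/L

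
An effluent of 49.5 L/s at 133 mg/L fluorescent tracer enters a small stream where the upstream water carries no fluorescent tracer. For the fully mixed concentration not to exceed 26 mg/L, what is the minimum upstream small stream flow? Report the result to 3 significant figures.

204 L/s

Set C_mix = 26: (Q·0 + 49.50·133.0) / (Q + 49.50) = 26
→ Q = 49.50·(133.0 − 26)/(26 − 0) = 203.7 L/s.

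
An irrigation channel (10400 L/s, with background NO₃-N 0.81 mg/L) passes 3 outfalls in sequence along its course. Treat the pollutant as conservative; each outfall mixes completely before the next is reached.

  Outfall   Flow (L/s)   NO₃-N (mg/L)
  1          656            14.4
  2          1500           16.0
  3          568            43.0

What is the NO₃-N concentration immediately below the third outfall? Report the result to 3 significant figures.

Below outfall 1: Q → 11060 L/s, C = (10400·0.8100 + 656.0·14.40)/11060 = 1.616 mg/L.
Below outfall 2: Q → 12560 L/s, C = (11060·1.616 + 1500·16.00)/12560 = 3.335 mg/L.
Below outfall 3: Q → 13120 L/s, C = (12560·3.335 + 568.0·43.00)/13120 = 5.051 mg/L.

5.05 mg/L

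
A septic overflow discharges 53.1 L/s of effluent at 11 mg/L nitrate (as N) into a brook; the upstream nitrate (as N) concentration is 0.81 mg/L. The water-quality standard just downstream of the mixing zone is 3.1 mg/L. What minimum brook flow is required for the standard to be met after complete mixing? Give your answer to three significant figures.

183 L/s

Set C_mix = 3.1: (Q·0.8100 + 53.10·11.00) / (Q + 53.10) = 3.1
→ Q = 53.10·(11.00 − 3.1)/(3.1 − 0.8100) = 183.2 L/s.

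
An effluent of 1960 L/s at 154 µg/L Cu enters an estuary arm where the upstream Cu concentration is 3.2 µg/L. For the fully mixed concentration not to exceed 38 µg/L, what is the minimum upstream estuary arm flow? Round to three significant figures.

Set C_mix = 38: (Q·3.200 + 1960·154.0) / (Q + 1960) = 38
→ Q = 1960·(154.0 − 38)/(38 − 3.200) = 6533 L/s.

6530 L/s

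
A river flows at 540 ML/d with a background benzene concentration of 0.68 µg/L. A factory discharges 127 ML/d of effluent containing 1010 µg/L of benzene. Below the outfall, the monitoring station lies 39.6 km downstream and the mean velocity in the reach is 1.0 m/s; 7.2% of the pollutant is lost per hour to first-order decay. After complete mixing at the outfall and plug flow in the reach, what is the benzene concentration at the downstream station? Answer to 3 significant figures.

84.8 µg/L

Mass balance: C = (540.0·0.6800 + 127.0·1010) / 667.0 = 128600/667.0 = 192.9 µg/L.
Travel time t = 39.6·1000 / 1.0 = 39600 s = 11.00 h.
7.2%/h lost → k = −ln(1 − 0.072) = 0.07472 h⁻¹.
Applying C = C₀e^(−kt): 192.9 × 0.4396 = 84.78 µg/L.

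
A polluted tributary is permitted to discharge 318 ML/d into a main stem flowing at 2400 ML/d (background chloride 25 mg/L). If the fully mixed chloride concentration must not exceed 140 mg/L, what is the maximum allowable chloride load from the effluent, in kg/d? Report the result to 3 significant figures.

Mass balance at the limit: 2400·25.00 + 318.0·Cₑ = 2718·140 → Cₑ = 1008 mg/L.
318.0 ML/d = 3.681 m³/s. Load = 3.681 m³/s × 1008 g/m³ × 86 400 s/d = 320500 kg/d.

321000 kg/d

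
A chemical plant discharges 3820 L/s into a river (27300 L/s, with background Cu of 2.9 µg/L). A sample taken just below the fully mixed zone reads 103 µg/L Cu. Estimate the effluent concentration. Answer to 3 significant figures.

Mass balance: 27300·2.900 + 3820·Cₑ = 31120·103.0
→ Cₑ = (31120·103.0 − 27300·2.900) / 3820 = 818.4 µg/L.

818 µg/L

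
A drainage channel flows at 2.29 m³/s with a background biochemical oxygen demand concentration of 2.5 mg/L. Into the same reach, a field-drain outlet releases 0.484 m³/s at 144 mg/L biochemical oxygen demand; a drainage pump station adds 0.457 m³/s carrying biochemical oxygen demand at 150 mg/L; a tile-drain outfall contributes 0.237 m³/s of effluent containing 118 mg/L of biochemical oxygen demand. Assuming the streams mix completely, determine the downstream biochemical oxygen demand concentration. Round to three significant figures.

Conservation of mass: C = (2.290·2.500 + 0.4840·144.0 + 0.4570·150.0 + 0.2370·118.0) / 3.468 = 171.9/3.468 = 49.58 mg/L.

49.6 mg/L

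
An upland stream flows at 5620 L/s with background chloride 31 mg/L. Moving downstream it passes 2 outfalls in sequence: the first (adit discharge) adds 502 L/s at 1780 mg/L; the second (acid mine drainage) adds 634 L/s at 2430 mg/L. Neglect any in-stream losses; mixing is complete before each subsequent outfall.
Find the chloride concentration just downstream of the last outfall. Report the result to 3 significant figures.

Below outfall 1: Q → 6122 L/s, C = (5620·31.00 + 502.0·1780)/6122 = 174.4 mg/L.
Below outfall 2: Q → 6756 L/s, C = (6122·174.4 + 634.0·2430)/6756 = 386.1 mg/L.

386 mg/L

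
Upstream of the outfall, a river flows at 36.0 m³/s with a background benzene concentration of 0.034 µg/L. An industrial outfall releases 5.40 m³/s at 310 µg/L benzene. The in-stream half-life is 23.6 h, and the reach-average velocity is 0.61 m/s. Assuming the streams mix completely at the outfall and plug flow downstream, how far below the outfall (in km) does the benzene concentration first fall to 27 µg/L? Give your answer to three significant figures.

30.3 km

Mass balance: C = (36.00·0.03400 + 5.400·310.0) / 41.40 = 1675/41.40 = 40.46 µg/L.
Half-life 23.6 h → k = ln 2 / 23.6 = 0.02937 h⁻¹ = 0.7049 d⁻¹.
Set 40.46·exp(−k·t) = 27 → t = ln(40.46/27)/k = 49590 s = 13.78 h.
Distance = v·t = 0.61·49590 = 30250 m = 30.25 km.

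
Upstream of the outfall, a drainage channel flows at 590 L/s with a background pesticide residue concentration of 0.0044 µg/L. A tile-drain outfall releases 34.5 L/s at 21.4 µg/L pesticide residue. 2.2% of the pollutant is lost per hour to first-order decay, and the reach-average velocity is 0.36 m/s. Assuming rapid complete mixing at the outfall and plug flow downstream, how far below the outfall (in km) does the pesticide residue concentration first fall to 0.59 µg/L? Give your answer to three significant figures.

Mixed concentration C = ΣQC/ΣQ = (590.0·0.004400 + 34.50·21.40) / 624.5 = 740.9/624.5 = 1.186 µg/L.
2.2%/h lost → k = −ln(1 − 0.022) = 0.02225 h⁻¹.
Set 1.186·exp(−k·t) = 0.59 → t = ln(1.186/0.59)/k = 113000 s = 31.40 h.
Distance = v·t = 0.36·113000 = 40700 m = 40.70 km.

40.7 km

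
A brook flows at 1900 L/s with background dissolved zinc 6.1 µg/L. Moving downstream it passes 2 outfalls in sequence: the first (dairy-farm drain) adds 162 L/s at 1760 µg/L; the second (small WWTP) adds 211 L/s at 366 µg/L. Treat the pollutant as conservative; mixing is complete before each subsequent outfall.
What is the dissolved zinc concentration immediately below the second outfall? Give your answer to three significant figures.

165 µg/L

Below outfall 1: Q → 2062 L/s, C = (1900·6.100 + 162.0·1760)/2062 = 143.9 µg/L.
Below outfall 2: Q → 2273 L/s, C = (2062·143.9 + 211.0·366.0)/2273 = 164.5 µg/L.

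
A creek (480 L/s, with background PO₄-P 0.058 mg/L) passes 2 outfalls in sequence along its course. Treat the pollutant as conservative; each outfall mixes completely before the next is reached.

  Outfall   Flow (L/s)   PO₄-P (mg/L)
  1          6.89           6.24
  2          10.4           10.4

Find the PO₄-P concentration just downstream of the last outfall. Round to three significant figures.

Outfall 1: combined Q = 486.9 L/s; C = (480.0·0.05800 + 6.890·6.240)/486.9 = 0.1455 mg/L.
Outfall 2: combined Q = 497.3 L/s; C = (486.9·0.1455 + 10.40·10.40)/497.3 = 0.3599 mg/L.

0.360 mg/L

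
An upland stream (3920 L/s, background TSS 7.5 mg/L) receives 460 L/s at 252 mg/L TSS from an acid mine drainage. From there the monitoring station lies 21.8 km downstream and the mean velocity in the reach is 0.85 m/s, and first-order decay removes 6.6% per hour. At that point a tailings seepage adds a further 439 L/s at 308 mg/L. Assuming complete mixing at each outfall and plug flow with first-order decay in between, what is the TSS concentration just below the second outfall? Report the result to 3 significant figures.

46.6 mg/L

Mass balance: C = (3920·7.500 + 460.0·252.0) / 4380 = 145300/4380 = 33.18 mg/L; combined flow 4380 L/s.
Travel time t = 21.8·1000 / 0.85 = 25650 s = 7.124 h.
6.6%/h lost → k = −ln(1 − 0.066) = 0.06828 h⁻¹.
Applying C = C₀e^(−kt): 33.18 × 0.6148 = 20.40 mg/L.
Second outfall: C = (4380·20.40 + 439.0·308.0)/4819 = 46.60 mg/L.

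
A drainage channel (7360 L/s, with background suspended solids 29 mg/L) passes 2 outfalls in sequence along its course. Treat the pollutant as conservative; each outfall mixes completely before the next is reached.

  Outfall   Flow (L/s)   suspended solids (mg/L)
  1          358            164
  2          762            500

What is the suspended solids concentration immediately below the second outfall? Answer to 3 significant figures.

77.0 mg/L

Outfall 1: combined Q = 7718 L/s; C = (7360·29.00 + 358.0·164.0)/7718 = 35.26 mg/L.
Outfall 2: combined Q = 8480 L/s; C = (7718·35.26 + 762.0·500.0)/8480 = 77.02 mg/L.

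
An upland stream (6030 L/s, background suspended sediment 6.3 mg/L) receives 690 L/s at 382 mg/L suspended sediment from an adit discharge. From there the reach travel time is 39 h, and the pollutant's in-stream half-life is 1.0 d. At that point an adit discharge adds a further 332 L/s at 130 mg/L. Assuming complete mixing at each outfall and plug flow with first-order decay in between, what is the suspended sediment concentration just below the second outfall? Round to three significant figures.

Mass balance: C = (6030·6.300 + 690.0·382.0) / 6720 = 301600/6720 = 44.88 mg/L; combined flow 6720 L/s.
Half-life 1.0 d → k = ln 2 / 1.0 = 0.6931 d⁻¹.
Applying C = C₀e^(−kt): 44.88 × 0.3242 = 14.55 mg/L.
At the second outfall, C = (6720·14.55 + 332.0·130.0) / (6720 + 332.0) = 19.98 mg/L.

20.0 mg/L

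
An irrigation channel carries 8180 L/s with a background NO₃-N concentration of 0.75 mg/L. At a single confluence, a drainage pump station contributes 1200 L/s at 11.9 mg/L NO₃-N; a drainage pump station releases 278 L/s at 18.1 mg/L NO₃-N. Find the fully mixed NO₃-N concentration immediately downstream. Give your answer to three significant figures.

2.63 mg/L

Conservation of mass: C = (8180·0.7500 + 1200·11.90 + 278.0·18.10) / 9658 = 25450/9658 = 2.635 mg/L.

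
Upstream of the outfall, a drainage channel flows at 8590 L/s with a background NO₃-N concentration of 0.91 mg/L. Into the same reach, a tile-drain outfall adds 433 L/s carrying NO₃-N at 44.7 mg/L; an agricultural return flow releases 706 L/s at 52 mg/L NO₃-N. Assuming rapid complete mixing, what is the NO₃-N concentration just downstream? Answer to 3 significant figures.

After mixing, C = (8590·0.9100 + 433.0·44.70 + 706.0·52.00) / 9729 = 63880/9729 = 6.566 mg/L.

6.57 mg/L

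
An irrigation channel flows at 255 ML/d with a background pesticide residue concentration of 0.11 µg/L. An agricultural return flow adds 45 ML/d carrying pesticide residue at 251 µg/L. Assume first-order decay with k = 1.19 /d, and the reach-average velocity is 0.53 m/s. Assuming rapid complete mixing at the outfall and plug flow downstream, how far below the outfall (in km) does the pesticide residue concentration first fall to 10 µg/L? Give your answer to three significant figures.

51.1 km

Mixed concentration C = ΣQC/ΣQ = (255.0·0.1100 + 45.00·251.0) / 300.0 = 11320/300.0 = 37.74 µg/L.
Set 37.74·exp(−k·t) = 10 → t = ln(37.74/10)/k = 96440 s = 26.79 h.
Distance = v·t = 0.53·96440 = 51110 m = 51.11 km.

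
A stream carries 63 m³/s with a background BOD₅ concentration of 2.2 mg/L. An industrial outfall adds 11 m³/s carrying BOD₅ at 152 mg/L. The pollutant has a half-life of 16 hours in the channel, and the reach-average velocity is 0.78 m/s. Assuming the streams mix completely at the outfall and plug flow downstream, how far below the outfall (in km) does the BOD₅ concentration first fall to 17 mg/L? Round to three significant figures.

23.6 km

Mass balance: C = (63.00·2.200 + 11.00·152.0) / 74.00 = 1811/74.00 = 24.47 mg/L.
Half-life 16 h → k = ln 2 / 16 = 0.04332 h⁻¹ = 1.040 d⁻¹.
Set 24.47·exp(−k·t) = 17 → t = ln(24.47/17)/k = 30260 s = 8.405 h.
Distance = v·t = 0.78·30260 = 23600 m = 23.60 km.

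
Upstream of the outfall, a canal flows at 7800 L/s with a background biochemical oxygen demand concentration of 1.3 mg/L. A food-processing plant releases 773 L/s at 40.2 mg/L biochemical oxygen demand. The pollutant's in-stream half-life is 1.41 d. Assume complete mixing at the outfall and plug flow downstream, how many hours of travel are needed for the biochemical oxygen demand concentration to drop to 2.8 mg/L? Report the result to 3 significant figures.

26.4 h

After mixing, C = (7800·1.300 + 773.0·40.20) / 8573 = 41210/8573 = 4.807 mg/L.
Half-life 1.41 d → k = ln 2 / 1.41 = 0.4916 d⁻¹.
4.807·exp(−k·t) = 2.8 → t = ln(4.807/2.8)/k = 95010 s = 26.39 h.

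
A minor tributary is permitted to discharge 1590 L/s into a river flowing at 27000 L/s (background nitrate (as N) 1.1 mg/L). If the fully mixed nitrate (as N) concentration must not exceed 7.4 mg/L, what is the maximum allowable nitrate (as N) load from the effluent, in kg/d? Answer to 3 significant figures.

15700 kg/d

Mass balance at the limit: 27000·1.100 + 1590·Cₑ = 28590·7.4 → Cₑ = 114.4 mg/L.
1590 L/s = 1.590 m³/s. Load = 1.590 m³/s × 114.4 g/m³ × 86 400 s/d = 15710 kg/d.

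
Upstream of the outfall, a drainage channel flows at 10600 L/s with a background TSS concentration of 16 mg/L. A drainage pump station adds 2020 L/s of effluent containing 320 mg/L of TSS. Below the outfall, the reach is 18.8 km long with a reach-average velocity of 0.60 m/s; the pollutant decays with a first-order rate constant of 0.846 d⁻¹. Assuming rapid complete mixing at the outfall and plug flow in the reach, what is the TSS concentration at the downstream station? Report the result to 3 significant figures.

47.6 mg/L

Flow-weighted average: C = (10600·16.00 + 2020·320.0) / 12620 = 816000/12620 = 64.66 mg/L.
Travel time t = 18.8·1000 / 0.60 = 31330 s = 8.704 h.
Decay over the reach: 64.66·exp(−kt) = 64.66·0.7358 = 47.58 mg/L.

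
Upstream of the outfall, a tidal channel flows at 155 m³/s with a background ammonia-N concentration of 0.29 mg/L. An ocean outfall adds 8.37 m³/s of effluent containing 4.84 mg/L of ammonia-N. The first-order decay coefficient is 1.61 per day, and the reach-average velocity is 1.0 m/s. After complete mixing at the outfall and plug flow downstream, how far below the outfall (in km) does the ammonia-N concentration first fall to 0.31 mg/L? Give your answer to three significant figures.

28.1 km

After mixing, C = (155.0·0.2900 + 8.370·4.840) / 163.4 = 85.46/163.4 = 0.5231 mg/L.
Set 0.5231·exp(−k·t) = 0.31 → t = ln(0.5231/0.31)/k = 28080 s = 7.800 h.
Distance = v·t = 1.0·28080 = 28080 m = 28.08 km.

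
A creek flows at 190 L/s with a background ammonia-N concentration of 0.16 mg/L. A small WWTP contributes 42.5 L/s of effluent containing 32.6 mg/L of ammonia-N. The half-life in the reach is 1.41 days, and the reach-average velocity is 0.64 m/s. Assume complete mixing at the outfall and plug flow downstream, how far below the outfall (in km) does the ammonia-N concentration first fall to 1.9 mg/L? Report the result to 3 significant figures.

Mixed concentration C = ΣQC/ΣQ = (190.0·0.1600 + 42.50·32.60) / 232.5 = 1416/232.5 = 6.090 mg/L.
Half-life 1.41 d → k = ln 2 / 1.41 = 0.4916 d⁻¹.
Set 6.090·exp(−k·t) = 1.9 → t = ln(6.090/1.9)/k = 204700 s = 56.87 h.
Distance = v·t = 0.64·204700 = 131000 m = 131.0 km.

131 km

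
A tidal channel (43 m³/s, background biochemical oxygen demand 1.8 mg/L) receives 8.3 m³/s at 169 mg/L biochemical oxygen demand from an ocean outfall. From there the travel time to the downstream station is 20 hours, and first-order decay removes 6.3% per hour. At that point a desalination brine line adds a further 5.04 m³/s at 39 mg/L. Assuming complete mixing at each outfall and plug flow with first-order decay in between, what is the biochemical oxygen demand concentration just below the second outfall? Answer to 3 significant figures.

Mass balance: C = (43.00·1.800 + 8.300·169.0) / 51.30 = 1480/51.30 = 28.85 mg/L; combined flow 51.30 m³/s.
6.3%/h lost → k = −ln(1 − 0.063) = 0.06507 h⁻¹.
First-order decay: C = 28.85·exp(−k·t) = 28.85·0.2721 = 7.852 mg/L.
Second outfall: C = (51.30·7.852 + 5.040·39.00)/56.34 = 10.64 mg/L.

10.6 mg/L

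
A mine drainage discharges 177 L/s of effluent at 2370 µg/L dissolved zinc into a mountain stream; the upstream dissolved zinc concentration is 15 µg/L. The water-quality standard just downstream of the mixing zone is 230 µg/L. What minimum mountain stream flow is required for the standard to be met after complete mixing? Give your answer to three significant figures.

Set C_mix = 230: (Q·15.00 + 177.0·2370) / (Q + 177.0) = 230
→ Q = 177.0·(2370 − 230)/(230 − 15.00) = 1762 L/s.

1760 L/s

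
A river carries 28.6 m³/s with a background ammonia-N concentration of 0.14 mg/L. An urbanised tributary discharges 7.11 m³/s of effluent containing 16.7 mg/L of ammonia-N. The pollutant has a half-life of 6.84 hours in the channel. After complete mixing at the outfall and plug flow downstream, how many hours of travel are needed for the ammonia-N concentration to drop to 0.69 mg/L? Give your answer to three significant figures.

15.8 h

Mass balance: C = (28.60·0.1400 + 7.110·16.70) / 35.71 = 122.7/35.71 = 3.437 mg/L.
Half-life 6.84 h → k = ln 2 / 6.84 = 0.1013 h⁻¹ = 2.432 d⁻¹.
3.437·exp(−k·t) = 0.69 → t = ln(3.437/0.69)/k = 57040 s = 15.85 h.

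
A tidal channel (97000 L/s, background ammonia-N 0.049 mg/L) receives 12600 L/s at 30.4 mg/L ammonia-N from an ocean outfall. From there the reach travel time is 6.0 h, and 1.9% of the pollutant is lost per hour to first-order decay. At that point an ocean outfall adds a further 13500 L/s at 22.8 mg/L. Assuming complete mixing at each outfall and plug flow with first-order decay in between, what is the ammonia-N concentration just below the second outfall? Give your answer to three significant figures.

5.31 mg/L

Mixed concentration C = ΣQC/ΣQ = (97000·0.04900 + 12600·30.40) / 109600 = 387800/109600 = 3.538 mg/L; combined flow 109600 L/s.
1.9%/h lost → k = −ln(1 − 0.019) = 0.01918 h⁻¹.
After decay, C = 3.538 × e^(−kt) = 3.538 × 0.8913 = 3.154 mg/L.
Second outfall: C = (109600·3.154 + 13500·22.80)/123100 = 5.308 mg/L.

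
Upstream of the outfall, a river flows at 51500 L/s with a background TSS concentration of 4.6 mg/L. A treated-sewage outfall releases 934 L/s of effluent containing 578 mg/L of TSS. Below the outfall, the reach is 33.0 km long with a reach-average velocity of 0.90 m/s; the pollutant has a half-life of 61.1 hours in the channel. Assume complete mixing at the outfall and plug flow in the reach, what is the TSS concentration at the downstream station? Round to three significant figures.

13.2 mg/L

After mixing, C = (51500·4.600 + 934.0·578.0) / 52430 = 776800/52430 = 14.81 mg/L.
Travel time t = 33.0·1000 / 0.90 = 36670 s = 10.19 h.
Half-life 61.1 h → k = ln 2 / 61.1 = 0.01134 h⁻¹ = 0.2723 d⁻¹.
Decay over the reach: 14.81·exp(−kt) = 14.81·0.8909 = 13.20 mg/L.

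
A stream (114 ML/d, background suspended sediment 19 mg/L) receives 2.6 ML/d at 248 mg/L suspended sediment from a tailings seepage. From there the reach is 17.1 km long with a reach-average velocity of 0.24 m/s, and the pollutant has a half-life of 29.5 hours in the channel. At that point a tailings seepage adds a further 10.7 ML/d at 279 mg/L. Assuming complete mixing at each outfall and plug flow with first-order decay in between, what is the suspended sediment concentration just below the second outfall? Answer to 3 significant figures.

37.3 mg/L

Conservation of mass: C = (114.0·19.00 + 2.600·248.0) / 116.6 = 2811/116.6 = 24.11 mg/L; combined flow 116.6 ML/d.
Travel time t = 17.1·1000 / 0.24 = 71250 s = 19.79 h.
Half-life 29.5 h → k = ln 2 / 29.5 = 0.02350 h⁻¹ = 0.5639 d⁻¹.
After decay, C = 24.11 × e^(−kt) = 24.11 × 0.6281 = 15.14 mg/L.
Second outfall: C = (116.6·15.14 + 10.70·279.0)/127.3 = 37.32 mg/L.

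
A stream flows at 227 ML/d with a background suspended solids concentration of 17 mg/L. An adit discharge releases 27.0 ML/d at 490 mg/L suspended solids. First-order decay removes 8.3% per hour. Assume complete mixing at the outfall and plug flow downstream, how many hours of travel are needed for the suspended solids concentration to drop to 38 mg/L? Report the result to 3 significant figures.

Flow-weighted average: C = (227.0·17.00 + 27.00·490.0) / 254.0 = 17090/254.0 = 67.28 mg/L.
8.3%/h lost → k = −ln(1 − 0.083) = 0.08665 h⁻¹.
67.28·exp(−k·t) = 38 → t = ln(67.28/38)/k = 23730 s = 6.593 h.

6.59 h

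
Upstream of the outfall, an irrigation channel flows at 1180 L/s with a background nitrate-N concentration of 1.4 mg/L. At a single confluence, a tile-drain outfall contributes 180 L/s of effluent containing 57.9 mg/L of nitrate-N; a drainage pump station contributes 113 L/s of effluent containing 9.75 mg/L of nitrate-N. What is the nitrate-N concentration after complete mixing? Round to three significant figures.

8.94 mg/L

After mixing, C = (1180·1.400 + 180.0·57.90 + 113.0·9.750) / 1473 = 13180/1473 = 8.945 mg/L.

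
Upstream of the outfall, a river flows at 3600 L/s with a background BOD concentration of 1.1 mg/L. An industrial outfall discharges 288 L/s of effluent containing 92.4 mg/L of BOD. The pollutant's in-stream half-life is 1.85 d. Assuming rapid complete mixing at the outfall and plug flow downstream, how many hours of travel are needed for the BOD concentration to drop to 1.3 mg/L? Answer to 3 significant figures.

Conservation of mass: C = (3600·1.100 + 288.0·92.40) / 3888 = 30570/3888 = 7.863 mg/L.
Half-life 1.85 d → k = ln 2 / 1.85 = 0.3747 d⁻¹.
7.863·exp(−k·t) = 1.3 → t = ln(7.863/1.3)/k = 415000 s = 115.3 h.

115 h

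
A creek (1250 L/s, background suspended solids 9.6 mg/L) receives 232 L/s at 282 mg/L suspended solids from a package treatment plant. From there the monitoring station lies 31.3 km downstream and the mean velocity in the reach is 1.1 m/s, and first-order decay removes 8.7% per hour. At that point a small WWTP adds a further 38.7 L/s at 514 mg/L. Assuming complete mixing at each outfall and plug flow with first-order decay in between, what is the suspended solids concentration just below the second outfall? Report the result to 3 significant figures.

Flow-weighted average: C = (1250·9.600 + 232.0·282.0) / 1482 = 77420/1482 = 52.24 mg/L; combined flow 1482 L/s.
Travel time t = 31.3·1000 / 1.1 = 28450 s = 7.904 h.
8.7%/h lost → k = −ln(1 − 0.087) = 0.09102 h⁻¹.
First-order decay: C = 52.24·exp(−k·t) = 52.24·0.4870 = 25.44 mg/L.
Second outfall: C = (1482·25.44 + 38.70·514.0)/1521 = 37.88 mg/L.

37.9 mg/L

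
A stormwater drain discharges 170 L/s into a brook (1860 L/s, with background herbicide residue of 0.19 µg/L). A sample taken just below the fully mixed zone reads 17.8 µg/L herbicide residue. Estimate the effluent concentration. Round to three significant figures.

210 µg/L

Mass balance: 1860·0.1900 + 170.0·Cₑ = 2030·17.80
→ Cₑ = (2030·17.80 − 1860·0.1900) / 170.0 = 210.5 µg/L.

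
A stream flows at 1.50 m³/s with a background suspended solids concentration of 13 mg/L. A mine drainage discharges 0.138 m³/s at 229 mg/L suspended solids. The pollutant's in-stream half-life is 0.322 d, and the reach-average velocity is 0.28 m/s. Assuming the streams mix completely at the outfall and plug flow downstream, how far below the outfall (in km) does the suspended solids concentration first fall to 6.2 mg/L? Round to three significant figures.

Flow-weighted average: C = (1.500·13.00 + 0.1380·229.0) / 1.638 = 51.10/1.638 = 31.20 mg/L.
Half-life 0.322 d → k = ln 2 / 0.322 = 2.153 d⁻¹.
Set 31.20·exp(−k·t) = 6.2 → t = ln(31.20/6.2)/k = 64850 s = 18.01 h.
Distance = v·t = 0.28·64850 = 18160 m = 18.16 km.

18.2 km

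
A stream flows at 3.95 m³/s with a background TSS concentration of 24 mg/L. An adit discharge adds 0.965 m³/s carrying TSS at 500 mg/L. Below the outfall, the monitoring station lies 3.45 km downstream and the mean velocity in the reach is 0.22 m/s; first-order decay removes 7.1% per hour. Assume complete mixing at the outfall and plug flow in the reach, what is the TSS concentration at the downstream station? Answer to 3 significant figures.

85.2 mg/L

Conservation of mass: C = (3.950·24.00 + 0.9650·500.0) / 4.915 = 577.3/4.915 = 117.5 mg/L.
Travel time t = 3.45·1000 / 0.22 = 15680 s = 4.356 h.
7.1%/h lost → k = −ln(1 − 0.071) = 0.07365 h⁻¹.
Decay over the reach: 117.5·exp(−kt) = 117.5·0.7256 = 85.22 mg/L.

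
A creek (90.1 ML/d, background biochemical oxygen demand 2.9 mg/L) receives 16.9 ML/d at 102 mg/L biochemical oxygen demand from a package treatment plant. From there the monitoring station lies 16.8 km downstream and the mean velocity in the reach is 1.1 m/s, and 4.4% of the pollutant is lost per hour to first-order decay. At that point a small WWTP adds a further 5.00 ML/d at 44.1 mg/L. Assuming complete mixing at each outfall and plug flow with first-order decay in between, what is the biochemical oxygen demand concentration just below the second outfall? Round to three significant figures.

Flow-weighted average: C = (90.10·2.900 + 16.90·102.0) / 107.0 = 1985/107.0 = 18.55 mg/L; combined flow 107.0 ML/d.
Travel time t = 16.8·1000 / 1.1 = 15270 s = 4.242 h.
4.4%/h lost → k = −ln(1 − 0.044) = 0.04500 h⁻¹.
After decay, C = 18.55 × e^(−kt) = 18.55 × 0.8262 = 15.33 mg/L.
Second outfall: C = (107.0·15.33 + 5.000·44.10)/112.0 = 16.61 mg/L.

16.6 mg/L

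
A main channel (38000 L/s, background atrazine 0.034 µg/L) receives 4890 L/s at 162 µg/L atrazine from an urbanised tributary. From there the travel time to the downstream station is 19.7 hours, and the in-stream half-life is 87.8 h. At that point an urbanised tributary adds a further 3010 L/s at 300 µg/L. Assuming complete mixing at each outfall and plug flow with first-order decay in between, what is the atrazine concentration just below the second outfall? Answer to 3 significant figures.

Flow-weighted average: C = (38000·0.03400 + 4890·162.0) / 42890 = 793500/42890 = 18.50 µg/L; combined flow 42890 L/s.
Half-life 87.8 h → k = ln 2 / 87.8 = 0.007895 h⁻¹ = 0.1895 d⁻¹.
Decay over the reach: 18.50·exp(−kt) = 18.50·0.8560 = 15.84 µg/L.
At the second outfall, C = (42890·15.84 + 3010·300.0) / (42890 + 3010) = 34.47 µg/L.

34.5 µg/L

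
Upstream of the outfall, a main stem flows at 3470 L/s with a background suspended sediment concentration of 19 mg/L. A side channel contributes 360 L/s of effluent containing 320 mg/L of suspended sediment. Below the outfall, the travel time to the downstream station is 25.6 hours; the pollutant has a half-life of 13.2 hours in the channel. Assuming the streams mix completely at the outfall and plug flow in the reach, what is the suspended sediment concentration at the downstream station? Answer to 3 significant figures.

12.3 mg/L

Conservation of mass: C = (3470·19.00 + 360.0·320.0) / 3830 = 181100/3830 = 47.29 mg/L.
Half-life 13.2 h → k = ln 2 / 13.2 = 0.05251 h⁻¹ = 1.260 d⁻¹.
Decay over the reach: 47.29·exp(−kt) = 47.29·0.2607 = 12.33 mg/L.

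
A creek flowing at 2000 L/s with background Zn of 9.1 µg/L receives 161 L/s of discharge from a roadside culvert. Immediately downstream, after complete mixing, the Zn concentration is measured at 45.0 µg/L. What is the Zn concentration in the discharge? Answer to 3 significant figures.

491 µg/L

Mass balance: 2000·9.100 + 161.0·Cₑ = 2161·45.00
→ Cₑ = (2161·45.00 − 2000·9.100) / 161.0 = 491.0 µg/L.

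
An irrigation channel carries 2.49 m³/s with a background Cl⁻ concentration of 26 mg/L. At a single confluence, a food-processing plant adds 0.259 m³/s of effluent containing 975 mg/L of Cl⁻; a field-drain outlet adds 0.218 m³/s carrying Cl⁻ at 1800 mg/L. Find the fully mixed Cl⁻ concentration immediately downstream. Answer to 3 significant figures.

239 mg/L

After mixing, C = (2.490·26.00 + 0.2590·975.0 + 0.2180·1800) / 2.967 = 709.7/2.967 = 239.2 mg/L.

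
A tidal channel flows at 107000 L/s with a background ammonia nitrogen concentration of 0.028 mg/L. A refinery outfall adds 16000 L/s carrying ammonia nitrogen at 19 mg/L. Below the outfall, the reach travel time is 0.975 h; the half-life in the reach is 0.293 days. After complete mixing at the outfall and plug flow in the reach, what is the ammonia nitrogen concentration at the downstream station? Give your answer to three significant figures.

2.27 mg/L

Conservation of mass: C = (107000·0.02800 + 16000·19.00) / 123000 = 307000/123000 = 2.496 mg/L.
Half-life 0.293 d → k = ln 2 / 0.293 = 2.366 d⁻¹.
Decay over the reach: 2.496·exp(−kt) = 2.496·0.9084 = 2.267 mg/L.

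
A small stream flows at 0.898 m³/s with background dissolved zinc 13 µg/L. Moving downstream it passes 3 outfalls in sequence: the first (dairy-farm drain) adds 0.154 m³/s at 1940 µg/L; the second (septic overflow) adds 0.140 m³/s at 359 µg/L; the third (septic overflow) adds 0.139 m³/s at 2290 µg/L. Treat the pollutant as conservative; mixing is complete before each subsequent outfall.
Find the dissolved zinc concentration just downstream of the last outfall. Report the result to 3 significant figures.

510 µg/L

After outfall 1: Q = 0.8980 + 0.1540 = 1.052 m³/s; C = (0.8980·13.00 + 0.1540·1940)/1.052 = 295.1 µg/L.
After outfall 2: Q = 1.052 + 0.1400 = 1.192 m³/s; C = (1.052·295.1 + 0.1400·359.0)/1.192 = 302.6 µg/L.
After outfall 3: Q = 1.192 + 0.1390 = 1.331 m³/s; C = (1.192·302.6 + 0.1390·2290)/1.331 = 510.1 µg/L.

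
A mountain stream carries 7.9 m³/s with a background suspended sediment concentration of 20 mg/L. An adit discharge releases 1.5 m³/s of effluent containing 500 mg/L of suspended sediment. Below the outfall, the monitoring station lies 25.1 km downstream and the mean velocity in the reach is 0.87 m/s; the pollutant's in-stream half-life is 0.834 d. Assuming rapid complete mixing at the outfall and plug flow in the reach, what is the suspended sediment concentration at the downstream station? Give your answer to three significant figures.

73.2 mg/L

Conservation of mass: C = (7.900·20.00 + 1.500·500.0) / 9.400 = 908.0/9.400 = 96.60 mg/L.
Travel time t = 25.1·1000 / 0.87 = 28850 s = 8.014 h.
Half-life 0.834 d → k = ln 2 / 0.834 = 0.8311 d⁻¹.
Decay over the reach: 96.60·exp(−kt) = 96.60·0.7577 = 73.19 mg/L.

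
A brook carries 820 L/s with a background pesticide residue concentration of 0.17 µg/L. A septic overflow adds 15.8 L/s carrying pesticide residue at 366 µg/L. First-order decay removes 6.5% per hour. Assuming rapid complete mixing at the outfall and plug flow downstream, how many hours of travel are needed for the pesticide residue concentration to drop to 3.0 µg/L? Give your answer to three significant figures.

12.8 h

Flow-weighted average: C = (820.0·0.1700 + 15.80·366.0) / 835.8 = 5922/835.8 = 7.086 µg/L.
6.5%/h lost → k = −ln(1 − 0.065) = 0.06721 h⁻¹.
7.086·exp(−k·t) = 3.0 → t = ln(7.086/3.0)/k = 46040 s = 12.79 h.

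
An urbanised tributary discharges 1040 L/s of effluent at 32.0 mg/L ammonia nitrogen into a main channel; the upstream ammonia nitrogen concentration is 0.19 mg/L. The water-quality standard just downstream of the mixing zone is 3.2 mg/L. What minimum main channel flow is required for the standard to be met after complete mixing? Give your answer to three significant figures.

9950 L/s

Set C_mix = 3.2: (Q·0.1900 + 1040·32.00) / (Q + 1040) = 3.2
→ Q = 1040·(32.00 − 3.2)/(3.2 − 0.1900) = 9951 L/s.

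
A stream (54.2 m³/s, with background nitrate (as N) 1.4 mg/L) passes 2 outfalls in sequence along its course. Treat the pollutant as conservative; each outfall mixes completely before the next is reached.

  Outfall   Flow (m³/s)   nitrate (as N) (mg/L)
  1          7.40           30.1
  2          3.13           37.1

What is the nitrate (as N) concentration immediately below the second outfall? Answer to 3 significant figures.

Outfall 1: combined Q = 61.60 m³/s; C = (54.20·1.400 + 7.400·30.10)/61.60 = 4.848 mg/L.
Outfall 2: combined Q = 64.73 m³/s; C = (61.60·4.848 + 3.130·37.10)/64.73 = 6.407 mg/L.

6.41 mg/L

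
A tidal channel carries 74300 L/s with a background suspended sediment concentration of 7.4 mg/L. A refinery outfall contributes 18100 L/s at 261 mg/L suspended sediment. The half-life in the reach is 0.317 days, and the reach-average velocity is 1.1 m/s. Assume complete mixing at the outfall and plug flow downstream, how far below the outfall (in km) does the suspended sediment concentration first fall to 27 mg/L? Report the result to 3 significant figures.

Mass balance: C = (74300·7.400 + 18100·261.0) / 92400 = 5274000/92400 = 57.08 mg/L.
Half-life 0.317 d → k = ln 2 / 0.317 = 2.187 d⁻¹.
Set 57.08·exp(−k·t) = 27 → t = ln(57.08/27)/k = 29580 s = 8.216 h.
Distance = v·t = 1.1·29580 = 32540 m = 32.54 km.

32.5 km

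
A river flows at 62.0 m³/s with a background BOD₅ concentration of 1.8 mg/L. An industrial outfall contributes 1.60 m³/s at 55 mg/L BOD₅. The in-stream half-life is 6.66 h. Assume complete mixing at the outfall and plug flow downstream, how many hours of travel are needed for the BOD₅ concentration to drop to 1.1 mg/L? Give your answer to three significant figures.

10.1 h

Mass balance: C = (62.00·1.800 + 1.600·55.00) / 63.60 = 199.6/63.60 = 3.138 mg/L.
Half-life 6.66 h → k = ln 2 / 6.66 = 0.1041 h⁻¹ = 2.498 d⁻¹.
3.138·exp(−k·t) = 1.1 → t = ln(3.138/1.1)/k = 36260 s = 10.07 h.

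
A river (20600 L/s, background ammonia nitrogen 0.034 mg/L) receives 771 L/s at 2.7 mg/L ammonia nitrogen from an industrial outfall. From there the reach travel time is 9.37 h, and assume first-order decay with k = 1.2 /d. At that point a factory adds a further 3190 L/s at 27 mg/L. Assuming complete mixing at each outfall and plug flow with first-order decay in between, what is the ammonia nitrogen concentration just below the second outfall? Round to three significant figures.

Mixed concentration C = ΣQC/ΣQ = (20600·0.03400 + 771.0·2.700) / 21370 = 2782/21370 = 0.1302 mg/L; combined flow 21370 L/s.
Applying C = C₀e^(−kt): 0.1302 × 0.6259 = 0.08149 mg/L.
Second outfall: C = (21370·0.08149 + 3190·27.00)/24560 = 3.578 mg/L.

3.58 mg/L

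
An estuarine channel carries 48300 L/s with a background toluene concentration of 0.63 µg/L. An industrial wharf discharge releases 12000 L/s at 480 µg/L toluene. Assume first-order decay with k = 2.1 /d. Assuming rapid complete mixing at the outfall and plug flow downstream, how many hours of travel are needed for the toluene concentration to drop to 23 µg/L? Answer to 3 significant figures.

Conservation of mass: C = (48300·0.6300 + 12000·480.0) / 60300 = 5790000/60300 = 96.03 µg/L.
96.03·exp(−k·t) = 23 → t = ln(96.03/23)/k = 58800 s = 16.33 h.

16.3 h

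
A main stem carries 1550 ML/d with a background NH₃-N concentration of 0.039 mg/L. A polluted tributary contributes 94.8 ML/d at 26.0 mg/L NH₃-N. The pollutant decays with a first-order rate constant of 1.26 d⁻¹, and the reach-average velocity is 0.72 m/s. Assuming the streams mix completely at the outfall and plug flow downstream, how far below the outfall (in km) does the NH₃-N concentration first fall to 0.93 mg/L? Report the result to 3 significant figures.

Mass balance: C = (1550·0.03900 + 94.80·26.00) / 1645 = 2525/1645 = 1.535 mg/L.
Set 1.535·exp(−k·t) = 0.93 → t = ln(1.535/0.93)/k = 34370 s = 9.548 h.
Distance = v·t = 0.72·34370 = 24750 m = 24.75 km.

24.7 km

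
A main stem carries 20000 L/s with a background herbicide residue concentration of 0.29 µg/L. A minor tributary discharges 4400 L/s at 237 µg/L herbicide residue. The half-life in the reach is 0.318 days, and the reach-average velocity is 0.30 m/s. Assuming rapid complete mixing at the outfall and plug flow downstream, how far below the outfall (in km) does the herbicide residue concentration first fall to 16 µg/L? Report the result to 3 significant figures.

11.7 km

Conservation of mass: C = (20000·0.2900 + 4400·237.0) / 24400 = 1049000/24400 = 42.98 µg/L.
Half-life 0.318 d → k = ln 2 / 0.318 = 2.180 d⁻¹.
Set 42.98·exp(−k·t) = 16 → t = ln(42.98/16)/k = 39160 s = 10.88 h.
Distance = v·t = 0.30·39160 = 11750 m = 11.75 km.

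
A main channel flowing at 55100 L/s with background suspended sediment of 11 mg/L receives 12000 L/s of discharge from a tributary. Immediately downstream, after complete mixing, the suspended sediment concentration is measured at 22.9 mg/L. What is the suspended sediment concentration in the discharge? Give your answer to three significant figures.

77.5 mg/L

Mass balance: 55100·11.00 + 12000·Cₑ = 67100·22.90
→ Cₑ = (67100·22.90 − 55100·11.00) / 12000 = 77.54 mg/L.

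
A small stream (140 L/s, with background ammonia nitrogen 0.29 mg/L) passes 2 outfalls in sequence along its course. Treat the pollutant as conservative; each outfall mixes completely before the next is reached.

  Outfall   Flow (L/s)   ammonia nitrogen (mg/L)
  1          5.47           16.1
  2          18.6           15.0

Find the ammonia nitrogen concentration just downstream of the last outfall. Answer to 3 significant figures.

After outfall 1: Q = 140.0 + 5.470 = 145.5 L/s; C = (140.0·0.2900 + 5.470·16.10)/145.5 = 0.8845 mg/L.
After outfall 2: Q = 145.5 + 18.60 = 164.1 L/s; C = (145.5·0.8845 + 18.60·15.00)/164.1 = 2.485 mg/L.

2.48 mg/L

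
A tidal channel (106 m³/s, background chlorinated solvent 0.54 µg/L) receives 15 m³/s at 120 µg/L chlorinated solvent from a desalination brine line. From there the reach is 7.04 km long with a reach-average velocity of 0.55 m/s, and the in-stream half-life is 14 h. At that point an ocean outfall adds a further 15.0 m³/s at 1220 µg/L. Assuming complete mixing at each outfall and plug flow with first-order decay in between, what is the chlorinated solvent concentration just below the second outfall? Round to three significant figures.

Flow-weighted average: C = (106.0·0.5400 + 15.00·120.0) / 121.0 = 1857/121.0 = 15.35 µg/L; combined flow 121.0 m³/s.
Travel time t = 7.04·1000 / 0.55 = 12800 s = 3.556 h.
Half-life 14 h → k = ln 2 / 14 = 0.04951 h⁻¹ = 1.188 d⁻¹.
First-order decay: C = 15.35·exp(−k·t) = 15.35·0.8386 = 12.87 µg/L.
Second outfall: C = (121.0·12.87 + 15.00·1220)/136.0 = 146.0 µg/L.

146 µg/L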